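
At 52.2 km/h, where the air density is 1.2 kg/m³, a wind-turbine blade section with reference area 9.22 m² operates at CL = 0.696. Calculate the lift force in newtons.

Convert speed: v = 52.2 km/h ÷ 3.6 = 14.5 m/s.
Dynamic pressure q = ½ρv² = ½ × 1.2 × 14.5² = 126.1 Pa.
L = q·S·CL = 126.1 × 9.22 × 0.696 = 810 N

L = 810 N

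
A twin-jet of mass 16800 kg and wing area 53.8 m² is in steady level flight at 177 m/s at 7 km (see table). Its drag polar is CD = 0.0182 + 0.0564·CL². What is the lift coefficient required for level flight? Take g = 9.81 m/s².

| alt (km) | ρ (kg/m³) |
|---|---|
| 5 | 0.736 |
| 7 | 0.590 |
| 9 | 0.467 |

At 7 km, from the table: ρ = 0.590 kg/m³.
Weight W = mg = 16800 × 9.81 = 1.6481×10^5 N; in level flight L = W.
q = ½ρv² = ½ × 0.59 × 177² = 9242 Pa.
Required CL = L/(qS) = 1.6481×10^5/(9242·53.8) = 0.3315.

CL = 0.331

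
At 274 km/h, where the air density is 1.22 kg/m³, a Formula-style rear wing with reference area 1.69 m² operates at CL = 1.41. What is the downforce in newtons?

Convert speed: v = 274 km/h ÷ 3.6 = 76.11 m/s.
Dynamic pressure q = ½ρv² = ½ × 1.22 × 76.11² = 3534 Pa.
L = q·S·CL = 3534 × 1.69 × 1.41 = 8420 N ≈ 8.42 kN

L = 8420 N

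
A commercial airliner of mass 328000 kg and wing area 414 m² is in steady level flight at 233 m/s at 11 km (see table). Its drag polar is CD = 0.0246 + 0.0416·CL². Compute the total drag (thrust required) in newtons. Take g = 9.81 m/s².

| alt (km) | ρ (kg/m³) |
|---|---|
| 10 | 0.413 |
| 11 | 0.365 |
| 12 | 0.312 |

D = 2.06×10^5 N

At 11 km, from the table: ρ = 0.365 kg/m³.
In steady level flight, lift balances weight: W = mg = 328000 × 9.81 = 3.2177×10^6 N.
q = ½ρv² = ½ × 0.365 × 233² = 9908 Pa.
CL = W/(q·S) = 3.2177×10^6 / (9908 × 414) = 0.7845.
CD = 0.0246 + 0.0416 × 0.7845² = 0.0502.
D = q·S·CD = 9908 × 414 × 0.0502 = 2.059×10^5 N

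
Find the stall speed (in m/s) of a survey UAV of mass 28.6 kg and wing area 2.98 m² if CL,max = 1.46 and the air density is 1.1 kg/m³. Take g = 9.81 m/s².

Weight W = mg = 28.6 × 9.81 = 280.6 N.
V_stall = √(2W/(ρ·S·CL,max)) = √(2 × 280.6 / (1.1 × 2.98 × 1.46))
V_stall = √117.2 = 10.8 m/s

V_stall = 10.8 m/s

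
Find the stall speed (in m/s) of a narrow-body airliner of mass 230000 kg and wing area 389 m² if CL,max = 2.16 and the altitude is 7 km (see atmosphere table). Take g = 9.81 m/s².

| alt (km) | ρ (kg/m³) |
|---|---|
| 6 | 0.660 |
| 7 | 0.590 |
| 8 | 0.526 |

At 7 km, from the table: ρ = 0.590 kg/m³.
Stall occurs when L = W at CL,max. W = mg = 230000 × 9.81 = 2.256×10^6 N.
V_stall = √(2W/(ρ·S·CL,max)) = √(2 × 2.256×10^6 / (0.59 × 389 × 2.16))
V_stall = √9103 = 95.4 m/s

V_stall = 95.4 m/s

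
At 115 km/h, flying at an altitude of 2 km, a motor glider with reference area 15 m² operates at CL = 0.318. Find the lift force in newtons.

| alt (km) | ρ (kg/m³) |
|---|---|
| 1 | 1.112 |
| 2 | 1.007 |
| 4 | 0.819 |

At 2 km, from the table: ρ = 1.007 kg/m³.
Convert speed: v = 115 km/h ÷ 3.6 = 31.94 m/s.
Dynamic pressure q = ½ρv² = ½ × 1.007 × 31.94² = 513.8 Pa.
L = q·S·CL = 513.8 × 15 × 0.318 = 2450 N

L = 2450 N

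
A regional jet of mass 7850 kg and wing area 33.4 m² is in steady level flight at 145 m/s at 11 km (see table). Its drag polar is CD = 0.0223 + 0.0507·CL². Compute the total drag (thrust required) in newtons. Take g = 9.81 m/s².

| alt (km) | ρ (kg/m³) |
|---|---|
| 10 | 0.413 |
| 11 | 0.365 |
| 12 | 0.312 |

D = 5200 N

At 11 km, from the table: ρ = 0.365 kg/m³.
Weight W = mg = 7850 × 9.81 = 77008 N; in level flight L = W.
q = ½ρv² = ½ × 0.365 × 145² = 3837 Pa.
CL = 2W/(ρv²S) = 2×77008/(0.365×145²×33.4) = 0.6009.
CD = 0.0223 + 0.0507 × 0.6009² = 0.04061.
D = q·S·CD = 3837 × 33.4 × 0.04061 = 5204 N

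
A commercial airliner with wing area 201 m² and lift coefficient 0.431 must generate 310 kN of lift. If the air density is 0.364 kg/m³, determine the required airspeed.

L = ½ρv²S·CL ⇒ v = √(2L/(ρ·S·CL))
v = √(2 × 3.1×10^5 / (0.364 × 201 × 0.431)) = √19660 = 140 m/s

v = 140 m/s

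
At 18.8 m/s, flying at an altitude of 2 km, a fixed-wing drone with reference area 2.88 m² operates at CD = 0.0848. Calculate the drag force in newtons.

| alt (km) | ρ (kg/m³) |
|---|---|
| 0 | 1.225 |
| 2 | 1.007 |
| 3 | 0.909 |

D = 43.5 N

At 2 km, from the table: ρ = 1.007 kg/m³.
D = ½ρv²S·CD = ½ × 1.007 × 18.8² × 2.88 × 0.0848 = 43.5 N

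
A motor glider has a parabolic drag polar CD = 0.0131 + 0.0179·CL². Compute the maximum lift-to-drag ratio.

(L/D)max = 32.7

For CD = CD0 + K·CL², (L/D)max occurs at CL* = √(CD0/K) and equals 1/(2√(K·CD0)).
(L/D)max = 1/(2√(0.0179 × 0.0131)) = 1/(2 × 0.01531) = 32.7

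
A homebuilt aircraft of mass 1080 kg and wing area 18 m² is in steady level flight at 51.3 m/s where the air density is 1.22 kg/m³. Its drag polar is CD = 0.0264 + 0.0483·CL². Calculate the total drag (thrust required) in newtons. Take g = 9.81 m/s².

D = 950 N

Weight W = mg = 1080 × 9.81 = 10595 N; in level flight L = W.
q = ½ρv² = ½ × 1.22 × 51.3² = 1605 Pa.
CL = 2W/(ρv²S) = 2×10595/(1.22×51.3²×18) = 0.3667.
CD = 0.0264 + 0.0483 × 0.3667² = 0.03289.
D = q·S·CD = 1605 × 18 × 0.03289 = 950.5 N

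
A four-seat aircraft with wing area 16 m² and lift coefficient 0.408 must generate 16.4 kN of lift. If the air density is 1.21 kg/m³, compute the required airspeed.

v = 64.4 m/s

L = ½ρv²S·CL ⇒ v = √(2L/(ρ·S·CL))
v = √(2 × 16400 / (1.21 × 16 × 0.408)) = √4152 = 64.4 m/s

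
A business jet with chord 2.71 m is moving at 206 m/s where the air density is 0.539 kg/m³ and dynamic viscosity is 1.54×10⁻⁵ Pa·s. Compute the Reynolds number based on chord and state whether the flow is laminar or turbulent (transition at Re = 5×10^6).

Re = ρ·v·c/μ = 0.539 × 206 × 2.71 / (1.54×10⁻⁵) = 1.95×10^7
Since 1.95×10^7 > 5×10^6, the flow is turbulent.

Re = 1.95×10^7 (turbulent)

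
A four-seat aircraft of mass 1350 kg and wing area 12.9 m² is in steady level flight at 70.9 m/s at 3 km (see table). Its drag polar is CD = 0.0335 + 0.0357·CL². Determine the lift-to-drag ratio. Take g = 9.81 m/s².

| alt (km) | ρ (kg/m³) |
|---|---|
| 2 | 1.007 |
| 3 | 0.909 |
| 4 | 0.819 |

At 3 km, from the table: ρ = 0.909 kg/m³.
Weight W = mg = 1350 × 9.81 = 13244 N; in level flight L = W.
q = ½ρv² = ½ × 0.909 × 70.9² = 2285 Pa.
Required CL = L/(qS) = 13244/(2285·12.9) = 0.4494.
CD = 0.0335 + 0.0357 × 0.4494² = 0.04071.
L/D = CL/CD = 0.4494 / 0.04071 = 11

L/D = 11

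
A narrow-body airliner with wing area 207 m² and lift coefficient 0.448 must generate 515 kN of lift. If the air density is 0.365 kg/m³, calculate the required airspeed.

L = ½ρv²S·CL ⇒ v = √(2L/(ρ·S·CL))
v = √(2 × 5.15×10^5 / (0.365 × 207 × 0.448)) = √30430 = 174 m/s

v = 174 m/s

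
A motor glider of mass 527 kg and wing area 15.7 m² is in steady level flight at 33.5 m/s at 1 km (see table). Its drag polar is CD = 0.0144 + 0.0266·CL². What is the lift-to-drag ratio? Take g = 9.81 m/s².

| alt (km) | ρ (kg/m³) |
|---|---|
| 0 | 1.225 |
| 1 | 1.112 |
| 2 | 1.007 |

At 1 km, from the table: ρ = 1.112 kg/m³.
Level flight ⇒ L = W = m·g = 527 × 9.81 = 5169.9 N.
q = ½ρv² = ½ × 1.112 × 33.5² = 624 Pa.
Required CL = L/(qS) = 5169.9/(624·15.7) = 0.5277.
CD = 0.0144 + 0.0266 × 0.5277² = 0.02181.
L/D = CL/CD = 0.5277 / 0.02181 = 24.2

L/D = 24.2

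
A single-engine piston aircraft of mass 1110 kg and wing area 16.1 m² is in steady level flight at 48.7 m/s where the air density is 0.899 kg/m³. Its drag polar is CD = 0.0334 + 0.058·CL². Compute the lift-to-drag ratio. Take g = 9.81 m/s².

L/D = 11.2

Weight W = mg = 1110 × 9.81 = 10889 N; in level flight L = W.
q = ½ρv² = ½ × 0.899 × 48.7² = 1066 Pa.
Required CL = L/(qS) = 10889/(1066·16.1) = 0.6344.
CD = 0.0334 + 0.058 × 0.6344² = 0.05674.
L/D = CL/CD = 0.6344 / 0.05674 = 11.2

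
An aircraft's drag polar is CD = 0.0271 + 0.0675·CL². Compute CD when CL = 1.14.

CD = 0.0271 + 0.0675 × 1.14² = 0.0271 + 0.08772 = 0.115

CD = 0.115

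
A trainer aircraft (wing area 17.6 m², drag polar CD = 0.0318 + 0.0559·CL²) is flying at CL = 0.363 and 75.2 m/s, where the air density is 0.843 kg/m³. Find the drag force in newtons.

D = 1640 N

CD = 0.0318 + 0.0559 × 0.363² = 0.03917
D = ½ρv²S·CD = ½ × 0.843 × 75.2² × 17.6 × 0.03917 = 1640 N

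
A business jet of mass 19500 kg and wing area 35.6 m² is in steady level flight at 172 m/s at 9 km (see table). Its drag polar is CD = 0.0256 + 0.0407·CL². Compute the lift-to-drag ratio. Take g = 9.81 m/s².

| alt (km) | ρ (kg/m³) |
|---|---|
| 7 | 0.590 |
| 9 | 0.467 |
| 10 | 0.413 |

L/D = 15.5

At 9 km, from the table: ρ = 0.467 kg/m³.
Weight W = mg = 19500 × 9.81 = 1.913×10^5 N; in level flight L = W.
q = ½ρv² = ½ × 0.467 × 172² = 6908 Pa.
CL = 2W/(ρv²S) = 2×1.913×10^5/(0.467×172²×35.6) = 0.7779.
CD = 0.0256 + 0.0407 × 0.7779² = 0.05023.
L/D = CL/CD = 0.7779 / 0.05023 = 15.5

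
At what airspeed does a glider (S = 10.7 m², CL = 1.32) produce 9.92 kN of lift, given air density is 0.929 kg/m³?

v = 38.9 m/s

L = ½ρv²S·CL ⇒ v = √(2L/(ρ·S·CL))
v = √(2 × 9920 / (0.929 × 10.7 × 1.32)) = √1512 = 38.9 m/s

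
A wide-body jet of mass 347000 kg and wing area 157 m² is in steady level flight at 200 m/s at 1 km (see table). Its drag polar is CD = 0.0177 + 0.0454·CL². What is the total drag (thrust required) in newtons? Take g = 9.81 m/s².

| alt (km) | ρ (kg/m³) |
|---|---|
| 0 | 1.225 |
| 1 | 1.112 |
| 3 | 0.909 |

At 1 km, from the table: ρ = 1.112 kg/m³.
Weight W = mg = 347000 × 9.81 = 3.4041×10^6 N; in level flight L = W.
Dynamic pressure q = 0.5 × 1.112 × 200² = 22240 Pa.
Required CL = L/(qS) = 3.4041×10^6/(22240·157) = 0.9749.
CD = 0.0177 + 0.0454 × 0.9749² = 0.06085.
D = q·S·CD = 22240 × 157 × 0.06085 = 2.125×10^5 N

D = 2.12×10^5 N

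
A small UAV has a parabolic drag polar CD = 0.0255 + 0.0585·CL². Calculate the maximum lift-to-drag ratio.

(L/D)max = 12.9

For CD = CD0 + K·CL², (L/D)max occurs at CL* = √(CD0/K) and equals 1/(2√(K·CD0)).
(L/D)max = 1/(2√(0.0585 × 0.0255)) = 1/(2 × 0.03862) = 12.9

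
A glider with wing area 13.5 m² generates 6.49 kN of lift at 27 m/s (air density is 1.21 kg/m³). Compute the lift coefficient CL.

CL = 1.09

From L = ½ρv²S·CL, rearranging gives CL = 2L/(ρv²S).
CL = 2 × 6490 / (1.21 × 27² × 13.5) = 1.09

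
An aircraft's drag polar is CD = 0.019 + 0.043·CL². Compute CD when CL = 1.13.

CD = 0.019 + 0.043 × 1.13² = 0.019 + 0.05491 = 0.0739

CD = 0.0739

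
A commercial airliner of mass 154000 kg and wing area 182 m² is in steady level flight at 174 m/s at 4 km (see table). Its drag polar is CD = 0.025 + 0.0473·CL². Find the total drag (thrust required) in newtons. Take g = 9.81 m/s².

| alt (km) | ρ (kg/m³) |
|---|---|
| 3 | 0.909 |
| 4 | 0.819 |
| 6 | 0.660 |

At 4 km, from the table: ρ = 0.819 kg/m³.
Weight W = mg = 154000 × 9.81 = 1.5107×10^6 N; in level flight L = W.
Dynamic pressure q = 0.5 × 0.819 × 174² = 12400 Pa.
Required CL = L/(qS) = 1.5107×10^6/(12400·182) = 0.6695.
CD = 0.025 + 0.0473 × 0.6695² = 0.0462.
D = q·S·CD = 12400 × 182 × 0.0462 = 1.043×10^5 N

D = 1.04×10^5 N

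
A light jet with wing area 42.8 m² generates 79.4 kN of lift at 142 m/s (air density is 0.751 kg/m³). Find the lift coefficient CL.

From L = ½ρv²S·CL, rearranging gives CL = 2L/(ρv²S).
CL = 2 × 79400 / (0.751 × 142² × 42.8) = 0.245

CL = 0.245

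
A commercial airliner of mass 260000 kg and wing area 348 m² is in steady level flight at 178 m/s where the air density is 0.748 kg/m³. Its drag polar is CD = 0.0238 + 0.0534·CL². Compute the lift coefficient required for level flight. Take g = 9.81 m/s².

CL = 0.619

Weight W = mg = 260000 × 9.81 = 2.5506×10^6 N; in level flight L = W.
q = ½ρv² = ½ × 0.748 × 178² = 11850 Pa.
CL = W/(q·S) = 2.5506×10^6 / (11850 × 348) = 0.6185.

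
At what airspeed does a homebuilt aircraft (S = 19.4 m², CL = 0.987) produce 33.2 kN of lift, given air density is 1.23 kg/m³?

v = 53.1 m/s

L = ½ρv²S·CL ⇒ v = √(2L/(ρ·S·CL))
v = √(2 × 33200 / (1.23 × 19.4 × 0.987)) = √2819 = 53.1 m/s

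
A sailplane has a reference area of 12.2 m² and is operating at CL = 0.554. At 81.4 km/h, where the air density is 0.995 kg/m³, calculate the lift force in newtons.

L = 1720 N

Convert speed: v = 81.4 km/h ÷ 3.6 = 22.61 m/s.
Dynamic pressure q = ½ρv² = ½ × 0.995 × 22.61² = 254.4 Pa.
L = q·S·CL = 254.4 × 12.2 × 0.554 = 1720 N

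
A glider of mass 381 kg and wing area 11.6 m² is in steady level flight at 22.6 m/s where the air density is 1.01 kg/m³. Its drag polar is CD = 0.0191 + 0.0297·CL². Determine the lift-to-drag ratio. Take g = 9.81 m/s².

Level flight ⇒ L = W = m·g = 381 × 9.81 = 3737.6 N.
q = ½ρv² = ½ × 1.01 × 22.6² = 257.9 Pa.
CL = 2W/(ρv²S) = 2×3737.6/(1.01×22.6²×11.6) = 1.249.
CD = 0.0191 + 0.0297 × 1.249² = 0.06545.
L/D = CL/CD = 1.249 / 0.06545 = 19.1

L/D = 19.1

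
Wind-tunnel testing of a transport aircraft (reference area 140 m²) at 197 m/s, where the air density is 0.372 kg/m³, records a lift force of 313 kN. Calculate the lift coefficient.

CL = 0.31

From L = ½ρv²S·CL, rearranging gives CL = 2L/(ρv²S).
CL = 2 × 3.13×10^5 / (0.372 × 197² × 140) = 0.31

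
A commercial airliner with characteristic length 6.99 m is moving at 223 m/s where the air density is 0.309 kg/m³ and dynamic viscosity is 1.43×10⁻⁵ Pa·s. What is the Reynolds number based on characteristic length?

Re = 3.37×10^7

Re = ρ·v·c/μ = 0.309 × 223 × 6.99 / (1.43×10⁻⁵) = 3.37×10^7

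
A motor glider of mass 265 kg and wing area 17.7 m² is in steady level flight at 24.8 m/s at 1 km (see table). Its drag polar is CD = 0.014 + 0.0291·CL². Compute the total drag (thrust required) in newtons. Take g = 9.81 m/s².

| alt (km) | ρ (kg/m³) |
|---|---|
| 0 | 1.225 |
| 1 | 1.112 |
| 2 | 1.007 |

At 1 km, from the table: ρ = 1.112 kg/m³.
Weight W = mg = 265 × 9.81 = 2599.7 N; in level flight L = W.
q = ½ρv² = ½ × 1.112 × 24.8² = 342 Pa.
CL = 2W/(ρv²S) = 2×2599.7/(1.112×24.8²×17.7) = 0.4295.
CD = 0.014 + 0.0291 × 0.4295² = 0.01937.
D = q·S·CD = 342 × 17.7 × 0.01937 = 117.2 N

D = 117 N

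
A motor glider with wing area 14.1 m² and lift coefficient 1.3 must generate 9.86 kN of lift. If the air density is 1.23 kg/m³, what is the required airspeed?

L = ½ρv²S·CL ⇒ v = √(2L/(ρ·S·CL))
v = √(2 × 9860 / (1.23 × 14.1 × 1.3)) = √874.7 = 29.6 m/s

v = 29.6 m/s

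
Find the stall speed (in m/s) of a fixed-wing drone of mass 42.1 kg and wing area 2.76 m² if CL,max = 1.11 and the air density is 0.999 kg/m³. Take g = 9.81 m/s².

V_stall = 16.4 m/s

Stall occurs when L = W at CL,max. W = mg = 42.1 × 9.81 = 413 N.
From L = ½ρV²S·CL,max = W: V_stall = √(2W/(ρSCL,max)) = √(2·413/(0.999·2.76·1.11))
V_stall = √269.9 = 16.4 m/s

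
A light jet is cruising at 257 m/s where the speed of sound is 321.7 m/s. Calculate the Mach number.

M = v/a = 257 / 321.7 = 0.799

M = 0.799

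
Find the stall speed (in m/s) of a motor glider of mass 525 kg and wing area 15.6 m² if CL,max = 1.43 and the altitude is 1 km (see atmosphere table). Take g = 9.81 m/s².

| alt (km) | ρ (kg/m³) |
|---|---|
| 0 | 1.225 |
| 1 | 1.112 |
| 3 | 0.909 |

V_stall = 20.4 m/s

At 1 km, from the table: ρ = 1.112 kg/m³.
Stall occurs when L = W at CL,max. W = mg = 525 × 9.81 = 5150 N.
From L = ½ρV²S·CL,max = W: V_stall = √(2W/(ρSCL,max)) = √(2·5150/(1.112·15.6·1.43))
V_stall = √415.2 = 20.4 m/s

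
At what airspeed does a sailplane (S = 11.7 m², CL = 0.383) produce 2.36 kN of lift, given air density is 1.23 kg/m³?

v = 29.3 m/s

L = ½ρv²S·CL ⇒ v = √(2L/(ρ·S·CL))
v = √(2 × 2360 / (1.23 × 11.7 × 0.383)) = √856.4 = 29.3 m/s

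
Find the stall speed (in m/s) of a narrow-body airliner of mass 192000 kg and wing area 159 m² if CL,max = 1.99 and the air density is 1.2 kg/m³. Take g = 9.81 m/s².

Weight W = mg = 192000 × 9.81 = 1.884×10^6 N.
From L = ½ρV²S·CL,max = W: V_stall = √(2W/(ρSCL,max)) = √(2·1.884×10^6/(1.2·159·1.99))
V_stall = √9921 = 99.6 m/s

V_stall = 99.6 m/s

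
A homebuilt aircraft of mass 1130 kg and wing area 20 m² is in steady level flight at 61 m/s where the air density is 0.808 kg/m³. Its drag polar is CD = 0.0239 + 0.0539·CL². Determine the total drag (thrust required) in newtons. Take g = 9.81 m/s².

Weight W = mg = 1130 × 9.81 = 11085 N; in level flight L = W.
q = ½ρv² = ½ × 0.808 × 61² = 1503 Pa.
CL = 2W/(ρv²S) = 2×11085/(0.808×61²×20) = 0.3687.
CD = 0.0239 + 0.0539 × 0.3687² = 0.03123.
D = q·S·CD = 1503 × 20 × 0.03123 = 938.9 N

D = 939 N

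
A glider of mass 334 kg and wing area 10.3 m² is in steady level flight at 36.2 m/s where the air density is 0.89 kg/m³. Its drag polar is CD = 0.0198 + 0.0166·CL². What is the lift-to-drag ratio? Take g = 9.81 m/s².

Level flight ⇒ L = W = m·g = 334 × 9.81 = 3276.5 N.
q = ½ρv² = ½ × 0.89 × 36.2² = 583.1 Pa.
Required CL = L/(qS) = 3276.5/(583.1·10.3) = 0.5455.
CD = 0.0198 + 0.0166 × 0.5455² = 0.02474.
L/D = CL/CD = 0.5455 / 0.02474 = 22

L/D = 22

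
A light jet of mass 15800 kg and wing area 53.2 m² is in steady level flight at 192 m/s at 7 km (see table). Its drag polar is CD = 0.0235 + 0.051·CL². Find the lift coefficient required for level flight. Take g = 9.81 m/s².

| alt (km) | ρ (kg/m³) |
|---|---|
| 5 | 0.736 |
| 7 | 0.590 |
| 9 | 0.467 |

At 7 km, from the table: ρ = 0.590 kg/m³.
Level flight ⇒ L = W = m·g = 15800 × 9.81 = 1.55×10^5 N.
Dynamic pressure q = 0.5 × 0.59 × 192² = 10870 Pa.
CL = W/(q·S) = 1.55×10^5 / (10870 × 53.2) = 0.2679.

CL = 0.268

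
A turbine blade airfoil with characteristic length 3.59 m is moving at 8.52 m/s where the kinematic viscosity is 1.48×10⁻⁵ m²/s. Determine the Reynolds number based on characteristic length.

Re = 2.07×10^6

Re = v·c/ν = 8.52 × 3.59 / (1.48×10⁻⁵) = 2.07×10^6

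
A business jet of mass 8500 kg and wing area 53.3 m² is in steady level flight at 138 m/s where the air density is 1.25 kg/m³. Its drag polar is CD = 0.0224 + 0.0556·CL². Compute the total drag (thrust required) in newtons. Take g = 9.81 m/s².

D = 14800 N

Level flight ⇒ L = W = m·g = 8500 × 9.81 = 83385 N.
Dynamic pressure q = 0.5 × 1.25 × 138² = 11900 Pa.
Required CL = L/(qS) = 83385/(11900·53.3) = 0.1314.
CD = 0.0224 + 0.0556 × 0.1314² = 0.02336.
D = q·S·CD = 11900 × 53.3 × 0.02336 = 14820 N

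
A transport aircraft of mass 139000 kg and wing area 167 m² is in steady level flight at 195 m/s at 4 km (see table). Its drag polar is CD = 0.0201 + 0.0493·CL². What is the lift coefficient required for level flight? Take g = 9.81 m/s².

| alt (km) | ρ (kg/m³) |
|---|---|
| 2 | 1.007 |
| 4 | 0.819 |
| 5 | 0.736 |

CL = 0.524

At 4 km, from the table: ρ = 0.819 kg/m³.
In steady level flight, lift balances weight: W = mg = 139000 × 9.81 = 1.3636×10^6 N.
Dynamic pressure q = 0.5 × 0.819 × 195² = 15570 Pa.
CL = W/(q·S) = 1.3636×10^6 / (15570 × 167) = 0.5244.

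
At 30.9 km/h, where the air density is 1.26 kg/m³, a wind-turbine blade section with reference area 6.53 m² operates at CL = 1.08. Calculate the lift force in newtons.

L = 327 N

Convert speed: v = 30.9 km/h ÷ 3.6 = 8.583 m/s.
Dynamic pressure q = ½ρv² = ½ × 1.26 × 8.583² = 46.41 Pa.
L = q·S·CL = 46.41 × 6.53 × 1.08 = 327 N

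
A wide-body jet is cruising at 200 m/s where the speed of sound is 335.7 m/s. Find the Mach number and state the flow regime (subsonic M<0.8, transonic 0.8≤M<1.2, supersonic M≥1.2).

M = 0.596 (subsonic)

M = v/a = 200 / 335.7 = 0.596
M = 0.596 → subsonic.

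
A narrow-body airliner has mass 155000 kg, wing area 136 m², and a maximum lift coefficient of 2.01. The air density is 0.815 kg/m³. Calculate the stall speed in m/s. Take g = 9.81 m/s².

Stall occurs when L = W at CL,max. W = mg = 155000 × 9.81 = 1.521×10^6 N.
V_stall = √(2W/(ρ·S·CL,max)) = √(2 × 1.521×10^6 / (0.815 × 136 × 2.01))
V_stall = √13650 = 117 m/s

V_stall = 117 m/s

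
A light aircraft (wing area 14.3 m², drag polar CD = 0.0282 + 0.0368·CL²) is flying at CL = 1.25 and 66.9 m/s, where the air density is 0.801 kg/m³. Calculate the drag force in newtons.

D = 2200 N

CD = 0.0282 + 0.0368 × 1.25² = 0.0857
D = ½ρv²S·CD = ½ × 0.801 × 66.9² × 14.3 × 0.0857 = 2200 N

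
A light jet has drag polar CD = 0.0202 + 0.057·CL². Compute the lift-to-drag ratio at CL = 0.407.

L/D = 13.7

CD = 0.0202 + 0.057 × 0.407² = 0.02964
L/D = CL/CD = 0.407 / 0.02964 = 13.7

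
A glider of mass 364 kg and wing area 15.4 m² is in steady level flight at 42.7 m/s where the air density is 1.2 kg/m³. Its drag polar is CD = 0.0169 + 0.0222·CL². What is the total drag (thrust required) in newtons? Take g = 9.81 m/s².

D = 302 N

Level flight ⇒ L = W = m·g = 364 × 9.81 = 3570.8 N.
q = ½ρv² = ½ × 1.2 × 42.7² = 1094 Pa.
CL = W/(q·S) = 3570.8 / (1094 × 15.4) = 0.212.
CD = 0.0169 + 0.0222 × 0.212² = 0.0179.
D = q·S·CD = 1094 × 15.4 × 0.0179 = 301.5 N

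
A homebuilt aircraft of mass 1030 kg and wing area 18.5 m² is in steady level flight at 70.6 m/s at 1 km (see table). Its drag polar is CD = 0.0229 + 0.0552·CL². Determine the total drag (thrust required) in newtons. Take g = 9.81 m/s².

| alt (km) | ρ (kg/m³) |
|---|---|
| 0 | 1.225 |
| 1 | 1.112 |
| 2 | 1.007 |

At 1 km, from the table: ρ = 1.112 kg/m³.
In steady level flight, lift balances weight: W = mg = 1030 × 9.81 = 10104 N.
q = ½ρv² = ½ × 1.112 × 70.6² = 2771 Pa.
Required CL = L/(qS) = 10104/(2771·18.5) = 0.1971.
CD = 0.0229 + 0.0552 × 0.1971² = 0.02504.
D = q·S·CD = 2771 × 18.5 × 0.02504 = 1284 N

D = 1280 N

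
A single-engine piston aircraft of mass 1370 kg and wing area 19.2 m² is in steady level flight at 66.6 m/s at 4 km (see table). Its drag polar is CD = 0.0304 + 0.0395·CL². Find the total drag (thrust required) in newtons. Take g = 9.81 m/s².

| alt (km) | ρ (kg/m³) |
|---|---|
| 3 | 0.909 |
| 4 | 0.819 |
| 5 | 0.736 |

D = 1260 N

At 4 km, from the table: ρ = 0.819 kg/m³.
Level flight ⇒ L = W = m·g = 1370 × 9.81 = 13440 N.
q = ½ρv² = ½ × 0.819 × 66.6² = 1816 Pa.
CL = W/(q·S) = 13440 / (1816 × 19.2) = 0.3854.
CD = 0.0304 + 0.0395 × 0.3854² = 0.03627.
D = q·S·CD = 1816 × 19.2 × 0.03627 = 1265 N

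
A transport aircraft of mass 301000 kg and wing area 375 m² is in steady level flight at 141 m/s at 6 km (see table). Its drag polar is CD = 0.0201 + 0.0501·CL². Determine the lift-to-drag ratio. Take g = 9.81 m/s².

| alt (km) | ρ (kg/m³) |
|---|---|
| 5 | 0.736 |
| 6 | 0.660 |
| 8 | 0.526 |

L/D = 13

At 6 km, from the table: ρ = 0.660 kg/m³.
Level flight ⇒ L = W = m·g = 301000 × 9.81 = 2.9528×10^6 N.
Dynamic pressure q = 0.5 × 0.66 × 141² = 6561 Pa.
CL = 2W/(ρv²S) = 2×2.9528×10^6/(0.66×141²×375) = 1.2.
CD = 0.0201 + 0.0501 × 1.2² = 0.09227.
L/D = CL/CD = 1.2 / 0.09227 = 13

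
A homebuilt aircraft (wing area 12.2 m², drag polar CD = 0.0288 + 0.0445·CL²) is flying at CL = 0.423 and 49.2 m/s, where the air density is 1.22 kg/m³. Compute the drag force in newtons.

D = 662 N

CD = 0.0288 + 0.0445 × 0.423² = 0.03676
D = ½ρv²S·CD = ½ × 1.22 × 49.2² × 12.2 × 0.03676 = 662 N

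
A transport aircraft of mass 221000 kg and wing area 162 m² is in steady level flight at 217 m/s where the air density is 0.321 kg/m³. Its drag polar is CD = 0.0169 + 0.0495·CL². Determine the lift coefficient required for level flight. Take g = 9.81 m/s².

CL = 1.77

In steady level flight, lift balances weight: W = mg = 221000 × 9.81 = 2.168×10^6 N.
Dynamic pressure q = 0.5 × 0.321 × 217² = 7558 Pa.
CL = 2W/(ρv²S) = 2×2.168×10^6/(0.321×217²×162) = 1.771.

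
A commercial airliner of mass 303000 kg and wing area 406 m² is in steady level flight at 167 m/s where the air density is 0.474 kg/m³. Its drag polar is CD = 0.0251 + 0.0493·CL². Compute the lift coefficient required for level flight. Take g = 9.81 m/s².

In steady level flight, lift balances weight: W = mg = 303000 × 9.81 = 2.9724×10^6 N.
Dynamic pressure q = 0.5 × 0.474 × 167² = 6610 Pa.
Required CL = L/(qS) = 2.9724×10^6/(6610·406) = 1.108.

CL = 1.11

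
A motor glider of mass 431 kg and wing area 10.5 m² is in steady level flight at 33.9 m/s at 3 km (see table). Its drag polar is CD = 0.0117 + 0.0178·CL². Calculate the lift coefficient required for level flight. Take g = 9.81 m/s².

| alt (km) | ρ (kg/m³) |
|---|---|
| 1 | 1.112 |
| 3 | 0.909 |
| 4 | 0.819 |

CL = 0.771

At 3 km, from the table: ρ = 0.909 kg/m³.
Level flight ⇒ L = W = m·g = 431 × 9.81 = 4228.1 N.
q = ½ρv² = ½ × 0.909 × 33.9² = 522.3 Pa.
Required CL = L/(qS) = 4228.1/(522.3·10.5) = 0.7709.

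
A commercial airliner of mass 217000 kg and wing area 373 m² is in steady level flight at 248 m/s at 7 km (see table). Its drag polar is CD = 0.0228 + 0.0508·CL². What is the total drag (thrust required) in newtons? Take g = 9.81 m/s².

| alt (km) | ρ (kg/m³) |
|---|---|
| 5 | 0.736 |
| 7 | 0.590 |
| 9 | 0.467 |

D = 1.88×10^5 N

At 7 km, from the table: ρ = 0.590 kg/m³.
Level flight ⇒ L = W = m·g = 217000 × 9.81 = 2.1288×10^6 N.
Dynamic pressure q = 0.5 × 0.59 × 248² = 18140 Pa.
CL = 2W/(ρv²S) = 2×2.1288×10^6/(0.59×248²×373) = 0.3146.
CD = 0.0228 + 0.0508 × 0.3146² = 0.02783.
D = q·S·CD = 18140 × 373 × 0.02783 = 1.883×10^5 N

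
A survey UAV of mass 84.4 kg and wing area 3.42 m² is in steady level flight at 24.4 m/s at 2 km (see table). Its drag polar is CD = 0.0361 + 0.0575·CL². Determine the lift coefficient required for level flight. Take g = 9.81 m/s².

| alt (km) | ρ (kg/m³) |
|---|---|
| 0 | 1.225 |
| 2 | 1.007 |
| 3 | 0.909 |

At 2 km, from the table: ρ = 1.007 kg/m³.
In steady level flight, lift balances weight: W = mg = 84.4 × 9.81 = 827.96 N.
q = ½ρv² = ½ × 1.007 × 24.4² = 299.8 Pa.
CL = W/(q·S) = 827.96 / (299.8 × 3.42) = 0.8076.

CL = 0.808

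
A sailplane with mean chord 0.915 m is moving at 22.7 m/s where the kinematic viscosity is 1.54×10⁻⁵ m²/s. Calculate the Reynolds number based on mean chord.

Re = v·c/ν = 22.7 × 0.915 / (1.54×10⁻⁵) = 1.35×10^6

Re = 1.35×10^6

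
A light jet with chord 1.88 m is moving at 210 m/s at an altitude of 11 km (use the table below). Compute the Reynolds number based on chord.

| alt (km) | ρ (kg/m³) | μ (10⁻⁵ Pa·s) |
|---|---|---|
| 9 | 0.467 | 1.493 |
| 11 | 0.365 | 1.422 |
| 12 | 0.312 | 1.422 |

At 11 km, from the table: ρ = 0.365 kg/m³, μ = 1.422×10⁻⁵ Pa·s.
Re = ρ·v·c/μ = 0.365 × 210 × 1.88 / (1.422×10⁻⁵) = 1.01×10^7

Re = 1.01×10^7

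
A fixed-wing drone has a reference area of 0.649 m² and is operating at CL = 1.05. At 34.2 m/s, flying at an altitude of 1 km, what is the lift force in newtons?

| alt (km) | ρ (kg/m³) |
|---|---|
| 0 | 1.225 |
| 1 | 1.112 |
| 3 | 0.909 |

L = 443 N

At 1 km, from the table: ρ = 1.112 kg/m³.
Dynamic pressure q = ½ρv² = ½ × 1.112 × 34.2² = 650.3 Pa.
L = q·S·CL = 650.3 × 0.649 × 1.05 = 443 N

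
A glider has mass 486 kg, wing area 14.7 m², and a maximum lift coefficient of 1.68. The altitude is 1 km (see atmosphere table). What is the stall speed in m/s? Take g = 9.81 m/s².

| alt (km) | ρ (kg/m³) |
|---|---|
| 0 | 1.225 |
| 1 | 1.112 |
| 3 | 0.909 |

V_stall = 18.6 m/s

At 1 km, from the table: ρ = 1.112 kg/m³.
At stall, lift equals weight: L = W = m·g = 486 × 9.81 = 4768 N.
V_stall = √(2W/(ρ·S·CL,max)) = √(2 × 4768 / (1.112 × 14.7 × 1.68))
V_stall = √347.2 = 18.6 m/s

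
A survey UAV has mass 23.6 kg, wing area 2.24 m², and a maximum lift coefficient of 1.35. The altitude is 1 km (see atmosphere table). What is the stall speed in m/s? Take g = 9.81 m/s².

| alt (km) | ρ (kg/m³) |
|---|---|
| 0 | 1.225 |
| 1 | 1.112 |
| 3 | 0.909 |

At 1 km, from the table: ρ = 1.112 kg/m³.
Weight W = mg = 23.6 × 9.81 = 231.5 N.
From L = ½ρV²S·CL,max = W: V_stall = √(2W/(ρSCL,max)) = √(2·231.5/(1.112·2.24·1.35))
V_stall = √137.7 = 11.7 m/s

V_stall = 11.7 m/s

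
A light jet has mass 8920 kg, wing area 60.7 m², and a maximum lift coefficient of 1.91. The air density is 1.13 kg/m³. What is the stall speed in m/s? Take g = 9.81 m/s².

V_stall = 36.5 m/s

Stall occurs when L = W at CL,max. W = mg = 8920 × 9.81 = 87510 N.
From L = ½ρV²S·CL,max = W: V_stall = √(2W/(ρSCL,max)) = √(2·87510/(1.13·60.7·1.91))
V_stall = √1336 = 36.5 m/s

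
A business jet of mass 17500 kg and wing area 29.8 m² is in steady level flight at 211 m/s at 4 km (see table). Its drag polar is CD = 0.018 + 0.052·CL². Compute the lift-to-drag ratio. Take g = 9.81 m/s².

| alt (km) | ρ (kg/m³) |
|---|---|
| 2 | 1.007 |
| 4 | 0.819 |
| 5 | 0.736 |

L/D = 13.6

At 4 km, from the table: ρ = 0.819 kg/m³.
Level flight ⇒ L = W = m·g = 17500 × 9.81 = 1.7168×10^5 N.
Dynamic pressure q = 0.5 × 0.819 × 211² = 18230 Pa.
Required CL = L/(qS) = 1.7168×10^5/(18230·29.8) = 0.316.
CD = 0.018 + 0.052 × 0.316² = 0.02319.
L/D = CL/CD = 0.316 / 0.02319 = 13.6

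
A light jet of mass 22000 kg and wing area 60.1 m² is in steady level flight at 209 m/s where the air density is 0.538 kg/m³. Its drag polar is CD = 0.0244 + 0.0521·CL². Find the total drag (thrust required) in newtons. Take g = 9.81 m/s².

D = 20700 N

Level flight ⇒ L = W = m·g = 22000 × 9.81 = 2.1582×10^5 N.
Dynamic pressure q = 0.5 × 0.538 × 209² = 11750 Pa.
CL = 2W/(ρv²S) = 2×2.1582×10^5/(0.538×209²×60.1) = 0.3056.
CD = 0.0244 + 0.0521 × 0.3056² = 0.02927.
D = q·S·CD = 11750 × 60.1 × 0.02927 = 20670 N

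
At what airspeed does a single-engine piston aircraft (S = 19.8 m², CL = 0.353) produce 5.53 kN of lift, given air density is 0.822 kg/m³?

L = ½ρv²S·CL ⇒ v = √(2L/(ρ·S·CL))
v = √(2 × 5530 / (0.822 × 19.8 × 0.353)) = √1925 = 43.9 m/s

v = 43.9 m/s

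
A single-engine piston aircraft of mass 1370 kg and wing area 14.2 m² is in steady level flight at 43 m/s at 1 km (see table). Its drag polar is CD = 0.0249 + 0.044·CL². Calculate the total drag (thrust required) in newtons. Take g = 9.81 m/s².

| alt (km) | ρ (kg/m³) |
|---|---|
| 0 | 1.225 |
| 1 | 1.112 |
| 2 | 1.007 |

D = 908 N

At 1 km, from the table: ρ = 1.112 kg/m³.
Level flight ⇒ L = W = m·g = 1370 × 9.81 = 13440 N.
q = ½ρv² = ½ × 1.112 × 43² = 1028 Pa.
Required CL = L/(qS) = 13440/(1028·14.2) = 0.9206.
CD = 0.0249 + 0.044 × 0.9206² = 0.06219.
D = q·S·CD = 1028 × 14.2 × 0.06219 = 907.9 N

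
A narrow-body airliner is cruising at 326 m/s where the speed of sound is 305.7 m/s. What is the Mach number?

M = v/a = 326 / 305.7 = 1.07

M = 1.07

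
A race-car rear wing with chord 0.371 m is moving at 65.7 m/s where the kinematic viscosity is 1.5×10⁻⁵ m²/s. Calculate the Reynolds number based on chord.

Re = 1.62×10^6

Re = v·c/ν = 65.7 × 0.371 / (1.5×10⁻⁵) = 1.62×10^6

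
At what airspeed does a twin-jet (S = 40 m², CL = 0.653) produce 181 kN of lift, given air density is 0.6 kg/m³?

L = ½ρv²S·CL ⇒ v = √(2L/(ρ·S·CL))
v = √(2 × 1.81×10^5 / (0.6 × 40 × 0.653)) = √23100 = 152 m/s

v = 152 m/s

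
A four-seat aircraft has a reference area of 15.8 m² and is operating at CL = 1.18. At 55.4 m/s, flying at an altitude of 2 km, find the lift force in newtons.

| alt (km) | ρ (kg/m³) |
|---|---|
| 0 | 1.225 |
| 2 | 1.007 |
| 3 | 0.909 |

L = 28800 N

At 2 km, from the table: ρ = 1.007 kg/m³.
L = ½ρv²S·CL = ½ × 1.007 × 55.4² × 15.8 × 1.18 = 28800 N ≈ 28.8 kN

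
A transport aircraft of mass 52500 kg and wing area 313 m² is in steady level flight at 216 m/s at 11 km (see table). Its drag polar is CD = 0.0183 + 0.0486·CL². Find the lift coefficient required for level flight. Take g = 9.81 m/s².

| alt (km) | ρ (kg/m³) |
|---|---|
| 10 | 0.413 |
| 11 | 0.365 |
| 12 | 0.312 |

CL = 0.193

At 11 km, from the table: ρ = 0.365 kg/m³.
Weight W = mg = 52500 × 9.81 = 5.1502×10^5 N; in level flight L = W.
Dynamic pressure q = 0.5 × 0.365 × 216² = 8515 Pa.
CL = 2W/(ρv²S) = 2×5.1502×10^5/(0.365×216²×313) = 0.1932.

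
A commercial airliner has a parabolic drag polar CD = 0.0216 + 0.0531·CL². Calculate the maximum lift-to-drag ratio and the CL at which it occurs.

(L/D)max = 14.8, at CL = 0.638

For CD = CD0 + K·CL², (L/D)max occurs at CL* = √(CD0/K) and equals 1/(2√(K·CD0)).
(L/D)max = 1/(2√(0.0531 × 0.0216)) = 1/(2 × 0.03387) = 14.8
CL* = √(0.0216/0.0531) = 0.638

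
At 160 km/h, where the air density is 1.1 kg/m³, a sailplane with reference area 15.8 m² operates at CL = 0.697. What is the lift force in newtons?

L = 12000 N

Convert speed: v = 160 km/h ÷ 3.6 = 44.44 m/s.
Dynamic pressure q = ½ρv² = ½ × 1.1 × 44.44² = 1086 Pa.
L = q·S·CL = 1086 × 15.8 × 0.697 = 12000 N ≈ 12 kN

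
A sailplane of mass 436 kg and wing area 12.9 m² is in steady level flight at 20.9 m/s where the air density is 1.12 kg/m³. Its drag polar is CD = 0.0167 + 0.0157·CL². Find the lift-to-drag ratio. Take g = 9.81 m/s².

L/D = 29.8

Weight W = mg = 436 × 9.81 = 4277.2 N; in level flight L = W.
Dynamic pressure q = 0.5 × 1.12 × 20.9² = 244.6 Pa.
Required CL = L/(qS) = 4277.2/(244.6·12.9) = 1.355.
CD = 0.0167 + 0.0157 × 1.355² = 0.04554.
L/D = CL/CD = 1.355 / 0.04554 = 29.8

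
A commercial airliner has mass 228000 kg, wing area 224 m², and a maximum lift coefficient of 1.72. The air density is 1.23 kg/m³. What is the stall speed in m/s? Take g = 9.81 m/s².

Stall occurs when L = W at CL,max. W = mg = 228000 × 9.81 = 2.237×10^6 N.
V_stall = √(2W/(ρ·S·CL,max)) = √(2 × 2.237×10^6 / (1.23 × 224 × 1.72))
V_stall = √9440 = 97.2 m/s

V_stall = 97.2 m/s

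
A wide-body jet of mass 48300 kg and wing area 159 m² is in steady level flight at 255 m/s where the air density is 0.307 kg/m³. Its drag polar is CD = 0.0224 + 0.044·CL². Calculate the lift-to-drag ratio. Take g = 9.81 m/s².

In steady level flight, lift balances weight: W = mg = 48300 × 9.81 = 4.7382×10^5 N.
q = ½ρv² = ½ × 0.307 × 255² = 9981 Pa.
CL = W/(q·S) = 4.7382×10^5 / (9981 × 159) = 0.2986.
CD = 0.0224 + 0.044 × 0.2986² = 0.02632.
L/D = CL/CD = 0.2986 / 0.02632 = 11.3

L/D = 11.3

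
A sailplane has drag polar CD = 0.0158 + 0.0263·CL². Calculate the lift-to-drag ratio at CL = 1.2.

CD = 0.0158 + 0.0263 × 1.2² = 0.05367
L/D = CL/CD = 1.2 / 0.05367 = 22.4

L/D = 22.4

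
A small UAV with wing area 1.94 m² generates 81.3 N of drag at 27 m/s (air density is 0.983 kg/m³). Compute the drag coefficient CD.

CD = 0.117

From D = ½ρv²S·CD, rearranging gives CD = 2D/(ρv²S).
CD = 2 × 81.3 / (0.983 × 27² × 1.94) = 0.117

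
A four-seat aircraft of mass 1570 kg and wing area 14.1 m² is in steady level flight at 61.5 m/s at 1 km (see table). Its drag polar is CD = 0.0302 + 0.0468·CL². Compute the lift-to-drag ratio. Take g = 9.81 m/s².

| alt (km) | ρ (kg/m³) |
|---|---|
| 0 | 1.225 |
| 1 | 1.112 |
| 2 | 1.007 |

At 1 km, from the table: ρ = 1.112 kg/m³.
Level flight ⇒ L = W = m·g = 1570 × 9.81 = 15402 N.
Dynamic pressure q = 0.5 × 1.112 × 61.5² = 2103 Pa.
Required CL = L/(qS) = 15402/(2103·14.1) = 0.5194.
CD = 0.0302 + 0.0468 × 0.5194² = 0.04283.
L/D = CL/CD = 0.5194 / 0.04283 = 12.1

L/D = 12.1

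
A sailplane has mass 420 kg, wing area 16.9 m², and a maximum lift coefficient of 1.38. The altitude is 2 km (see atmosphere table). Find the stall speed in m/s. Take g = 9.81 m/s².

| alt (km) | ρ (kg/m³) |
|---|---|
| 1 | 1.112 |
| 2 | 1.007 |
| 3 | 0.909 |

V_stall = 18.7 m/s

At 2 km, from the table: ρ = 1.007 kg/m³.
Weight W = mg = 420 × 9.81 = 4120 N.
V_stall = √(2W/(ρ·S·CL,max)) = √(2 × 4120 / (1.007 × 16.9 × 1.38))
V_stall = √350.9 = 18.7 m/s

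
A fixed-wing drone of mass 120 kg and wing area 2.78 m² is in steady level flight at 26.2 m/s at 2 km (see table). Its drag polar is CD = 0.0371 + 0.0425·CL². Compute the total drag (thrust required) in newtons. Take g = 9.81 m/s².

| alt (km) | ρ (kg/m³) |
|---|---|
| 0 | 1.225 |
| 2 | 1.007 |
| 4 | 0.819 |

D = 96.9 N

At 2 km, from the table: ρ = 1.007 kg/m³.
Level flight ⇒ L = W = m·g = 120 × 9.81 = 1177.2 N.
Dynamic pressure q = 0.5 × 1.007 × 26.2² = 345.6 Pa.
Required CL = L/(qS) = 1177.2/(345.6·2.78) = 1.225.
CD = 0.0371 + 0.0425 × 1.225² = 0.1009.
D = q·S·CD = 345.6 × 2.78 × 0.1009 = 96.94 N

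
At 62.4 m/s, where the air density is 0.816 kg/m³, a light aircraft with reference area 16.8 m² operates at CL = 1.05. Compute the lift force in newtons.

L = ½ρv²S·CL = ½ × 0.816 × 62.4² × 16.8 × 1.05 = 28000 N ≈ 28 kN

L = 28000 N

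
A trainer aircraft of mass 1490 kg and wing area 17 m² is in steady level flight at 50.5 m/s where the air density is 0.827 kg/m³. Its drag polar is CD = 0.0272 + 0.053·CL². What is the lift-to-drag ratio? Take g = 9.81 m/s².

In steady level flight, lift balances weight: W = mg = 1490 × 9.81 = 14617 N.
Dynamic pressure q = 0.5 × 0.827 × 50.5² = 1055 Pa.
Required CL = L/(qS) = 14617/(1055·17) = 0.8154.
CD = 0.0272 + 0.053 × 0.8154² = 0.06243.
L/D = CL/CD = 0.8154 / 0.06243 = 13.1

L/D = 13.1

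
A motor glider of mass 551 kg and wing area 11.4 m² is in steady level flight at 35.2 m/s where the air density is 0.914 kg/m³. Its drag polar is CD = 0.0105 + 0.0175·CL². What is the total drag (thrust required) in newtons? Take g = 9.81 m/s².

Level flight ⇒ L = W = m·g = 551 × 9.81 = 5405.3 N.
q = ½ρv² = ½ × 0.914 × 35.2² = 566.2 Pa.
CL = 2W/(ρv²S) = 2×5405.3/(0.914×35.2²×11.4) = 0.8374.
CD = 0.0105 + 0.0175 × 0.8374² = 0.02277.
D = q·S·CD = 566.2 × 11.4 × 0.02277 = 147 N

D = 147 N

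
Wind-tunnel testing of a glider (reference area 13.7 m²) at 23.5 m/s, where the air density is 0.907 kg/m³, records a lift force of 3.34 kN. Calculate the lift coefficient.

CL = 0.973

From L = ½ρv²S·CL, rearranging gives CL = 2L/(ρv²S).
CL = 2 × 3340 / (0.907 × 23.5² × 13.7) = 0.973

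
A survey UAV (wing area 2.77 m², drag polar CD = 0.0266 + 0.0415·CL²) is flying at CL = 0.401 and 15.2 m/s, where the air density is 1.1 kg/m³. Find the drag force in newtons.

CD = 0.0266 + 0.0415 × 0.401² = 0.03327
D = ½ρv²S·CD = ½ × 1.1 × 15.2² × 2.77 × 0.03327 = 11.7 N

D = 11.7 N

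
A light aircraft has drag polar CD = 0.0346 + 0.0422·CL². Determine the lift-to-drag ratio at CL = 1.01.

CD = 0.0346 + 0.0422 × 1.01² = 0.07765
L/D = CL/CD = 1.01 / 0.07765 = 13

L/D = 13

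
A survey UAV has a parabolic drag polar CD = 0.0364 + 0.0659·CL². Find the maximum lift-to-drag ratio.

For CD = CD0 + K·CL², (L/D)max occurs at CL* = √(CD0/K) and equals 1/(2√(K·CD0)).
(L/D)max = 1/(2√(0.0659 × 0.0364)) = 1/(2 × 0.04898) = 10.2

(L/D)max = 10.2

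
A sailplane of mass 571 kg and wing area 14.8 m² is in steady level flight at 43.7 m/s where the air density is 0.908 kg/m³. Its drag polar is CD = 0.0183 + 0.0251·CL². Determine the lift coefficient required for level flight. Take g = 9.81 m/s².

Level flight ⇒ L = W = m·g = 571 × 9.81 = 5601.5 N.
Dynamic pressure q = 0.5 × 0.908 × 43.7² = 867 Pa.
CL = W/(q·S) = 5601.5 / (867 × 14.8) = 0.4365.

CL = 0.437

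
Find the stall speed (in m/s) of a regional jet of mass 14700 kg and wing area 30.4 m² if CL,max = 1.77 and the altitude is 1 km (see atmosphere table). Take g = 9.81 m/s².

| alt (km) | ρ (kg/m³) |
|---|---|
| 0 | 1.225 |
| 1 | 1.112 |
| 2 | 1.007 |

At 1 km, from the table: ρ = 1.112 kg/m³.
Stall occurs when L = W at CL,max. W = mg = 14700 × 9.81 = 1.442×10^5 N.
From L = ½ρV²S·CL,max = W: V_stall = √(2W/(ρSCL,max)) = √(2·1.442×10^5/(1.112·30.4·1.77))
V_stall = √4820 = 69.4 m/s

V_stall = 69.4 m/s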